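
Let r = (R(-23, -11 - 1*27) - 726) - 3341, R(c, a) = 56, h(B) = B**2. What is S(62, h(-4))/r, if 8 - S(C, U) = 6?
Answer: -2/4011 ≈ -0.00049863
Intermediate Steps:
S(C, U) = 2 (S(C, U) = 8 - 1*6 = 8 - 6 = 2)
r = -4011 (r = (56 - 726) - 3341 = -670 - 3341 = -4011)
S(62, h(-4))/r = 2/(-4011) = 2*(-1/4011) = -2/4011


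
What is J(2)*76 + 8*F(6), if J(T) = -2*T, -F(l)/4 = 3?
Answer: -400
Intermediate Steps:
F(l) = -12 (F(l) = -4*3 = -12)
J(2)*76 + 8*F(6) = -2*2*76 + 8*(-12) = -4*76 - 96 = -304 - 96 = -400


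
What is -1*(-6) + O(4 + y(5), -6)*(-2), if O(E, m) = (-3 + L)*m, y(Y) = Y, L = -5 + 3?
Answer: -54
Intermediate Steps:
L = -2
O(E, m) = -5*m (O(E, m) = (-3 - 2)*m = -5*m)
-1*(-6) + O(4 + y(5), -6)*(-2) = -1*(-6) - 5*(-6)*(-2) = 6 + 30*(-2) = 6 - 60 = -54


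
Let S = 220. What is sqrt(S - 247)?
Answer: 3*I*sqrt(3) ≈ 5.1962*I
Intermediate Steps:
sqrt(S - 247) = sqrt(220 - 247) = sqrt(-27) = 3*I*sqrt(3)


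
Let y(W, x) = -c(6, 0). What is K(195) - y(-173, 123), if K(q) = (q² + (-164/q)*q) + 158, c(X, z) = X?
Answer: 38025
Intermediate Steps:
y(W, x) = -6 (y(W, x) = -1*6 = -6)
K(q) = -6 + q² (K(q) = (q² - 164) + 158 = (-164 + q²) + 158 = -6 + q²)
K(195) - y(-173, 123) = (-6 + 195²) - 1*(-6) = (-6 + 38025) + 6 = 38019 + 6 = 38025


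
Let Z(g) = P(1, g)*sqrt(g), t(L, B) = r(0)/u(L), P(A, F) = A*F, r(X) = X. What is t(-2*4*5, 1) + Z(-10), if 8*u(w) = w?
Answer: -10*I*sqrt(10) ≈ -31.623*I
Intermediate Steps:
u(w) = w/8
t(L, B) = 0 (t(L, B) = 0/((L/8)) = 0*(8/L) = 0)
Z(g) = g**(3/2) (Z(g) = (1*g)*sqrt(g) = g*sqrt(g) = g**(3/2))
t(-2*4*5, 1) + Z(-10) = 0 + (-10)**(3/2) = 0 - 10*I*sqrt(10) = -10*I*sqrt(10)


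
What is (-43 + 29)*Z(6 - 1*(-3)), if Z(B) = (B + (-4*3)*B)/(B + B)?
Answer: 77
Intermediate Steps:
Z(B) = -11/2 (Z(B) = (B - 12*B)/((2*B)) = (-11*B)*(1/(2*B)) = -11/2)
(-43 + 29)*Z(6 - 1*(-3)) = (-43 + 29)*(-11/2) = -14*(-11/2) = 77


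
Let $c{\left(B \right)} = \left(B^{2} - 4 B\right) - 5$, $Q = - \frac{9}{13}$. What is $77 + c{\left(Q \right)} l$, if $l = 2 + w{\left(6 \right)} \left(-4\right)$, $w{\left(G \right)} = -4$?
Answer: $\frac{7685}{169} \approx 45.473$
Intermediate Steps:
$Q = - \frac{9}{13}$ ($Q = \left(-9\right) \frac{1}{13} = - \frac{9}{13} \approx -0.69231$)
$c{\left(B \right)} = -5 + B^{2} - 4 B$
$l = 18$ ($l = 2 - -16 = 2 + 16 = 18$)
$77 + c{\left(Q \right)} l = 77 + \left(-5 + \left(- \frac{9}{13}\right)^{2} - - \frac{36}{13}\right) 18 = 77 + \left(-5 + \frac{81}{169} + \frac{36}{13}\right) 18 = 77 - \frac{5328}{169} = \frac{7685}{169}$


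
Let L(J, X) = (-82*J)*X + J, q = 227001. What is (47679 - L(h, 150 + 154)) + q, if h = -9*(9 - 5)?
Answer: -622692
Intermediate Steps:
h = -36 (h = -9*4 = -36)
L(J, X) = J - 82*J*X (L(J, X) = -82*J*X + J = J - 82*J*X)
(47679 - L(h, 150 + 154)) + q = (47679 - (-36)*(1 - 82*(150 + 154))) + 227001 = (47679 - (-36)*(1 - 82*304)) + 227001 = (47679 - (-36)*(1 - 24928)) + 227001 = (47679 - (-36)*(-24927)) + 227001 = (47679 - 1*897372) + 227001 = (47679 - 897372) + 227001 = -849693 + 227001 = -622692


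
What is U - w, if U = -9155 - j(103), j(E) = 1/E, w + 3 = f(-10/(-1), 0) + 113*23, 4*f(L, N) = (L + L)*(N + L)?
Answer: -1215504/103 ≈ -11801.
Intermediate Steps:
f(L, N) = L*(L + N)/2 (f(L, N) = ((L + L)*(N + L))/4 = ((2*L)*(L + N))/4 = (2*L*(L + N))/4 = L*(L + N)/2)
w = 2646 (w = -3 + ((-10/(-1))*(-10/(-1) + 0)/2 + 113*23) = -3 + ((-10*(-1))*(-10*(-1) + 0)/2 + 2599) = -3 + ((½)*10*(10 + 0) + 2599) = -3 + ((½)*10*10 + 2599) = -3 + (50 + 2599) = -3 + 2649 = 2646)
U = -942966/103 (U = -9155 - 1/103 = -942966/103 ≈ -9155.0)
U - w = -942966/103 - 1*2646 = -942966/103 - 2646 = -1215504/103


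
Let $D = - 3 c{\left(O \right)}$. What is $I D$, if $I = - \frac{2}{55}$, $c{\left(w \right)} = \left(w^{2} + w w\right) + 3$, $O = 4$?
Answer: $\frac{42}{11} \approx 3.8182$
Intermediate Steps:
$c{\left(w \right)} = 3 + 2 w^{2}$ ($c{\left(w \right)} = \left(w^{2} + w^{2}\right) + 3 = 2 w^{2} + 3 = 3 + 2 w^{2}$)
$I = - \frac{2}{55}$ ($I = \left(-2\right) \frac{1}{55} = - \frac{2}{55} \approx -0.036364$)
$D = -105$ ($D = - 3 \left(3 + 2 \cdot 4^{2}\right) = - 3 \left(3 + 2 \cdot 16\right) = - 3 \left(3 + 32\right) = \left(-3\right) 35 = -105$)
$I D = \left(- \frac{2}{55}\right) \left(-105\right) = \frac{42}{11}$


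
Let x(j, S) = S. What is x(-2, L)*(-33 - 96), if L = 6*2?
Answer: -1548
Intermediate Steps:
L = 12
x(-2, L)*(-33 - 96) = 12*(-33 - 96) = 12*(-129) = -1548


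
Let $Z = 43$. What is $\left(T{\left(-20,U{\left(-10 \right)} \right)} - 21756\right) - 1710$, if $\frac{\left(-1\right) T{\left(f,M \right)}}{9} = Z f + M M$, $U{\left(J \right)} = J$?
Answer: $-16626$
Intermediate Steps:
$T{\left(f,M \right)} = - 387 f - 9 M^{2}$ ($T{\left(f,M \right)} = - 9 \left(43 f + M M\right) = - 9 \left(43 f + M^{2}\right) = - 9 \left(M^{2} + 43 f\right) = - 387 f - 9 M^{2}$)
$\left(T{\left(-20,U{\left(-10 \right)} \right)} - 21756\right) - 1710 = \left(\left(\left(-387\right) \left(-20\right) - 9 \left(-10\right)^{2}\right) - 21756\right) - 1710 = \left(\left(7740 - 900\right) - 21756\right) - 1710 = \left(6840 - 21756\right) - 1710 = -14916 - 1710 = -16626$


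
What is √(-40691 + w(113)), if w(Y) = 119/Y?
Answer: 14*I*√2650867/113 ≈ 201.72*I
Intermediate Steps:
√(-40691 + w(113)) = √(-40691 + 119/113) = √(-4597964/113) = 14*I*√2650867/113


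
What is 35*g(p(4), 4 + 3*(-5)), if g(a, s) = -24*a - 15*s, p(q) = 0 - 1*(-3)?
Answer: 3255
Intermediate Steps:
p(q) = 3 (p(q) = 0 + 3 = 3)
35*g(p(4), 4 + 3*(-5)) = 35*(-24*3 - 15*(4 + 3*(-5))) = 35*(-72 - 15*(4 - 15)) = 35*(-72 - 15*(-11)) = 35*(-72 + 165) = 35*93 = 3255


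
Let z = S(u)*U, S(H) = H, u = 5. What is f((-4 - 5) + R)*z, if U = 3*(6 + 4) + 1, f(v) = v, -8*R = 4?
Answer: -2945/2 ≈ -1472.5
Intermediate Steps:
R = -½ (R = -⅛*4 = -½ ≈ -0.50000)
U = 31 (U = 3*10 + 1 = 30 + 1 = 31)
z = 155 (z = 5*31 = 155)
f((-4 - 5) + R)*z = ((-4 - 5) - ½)*155 = (-9 - ½)*155 = -19/2*155 = -2945/2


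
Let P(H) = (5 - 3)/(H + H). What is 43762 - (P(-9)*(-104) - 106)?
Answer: 394708/9 ≈ 43856.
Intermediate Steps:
P(H) = 1/H (P(H) = 2/((2*H)) = 2*(1/(2*H)) = 1/H)
43762 - (P(-9)*(-104) - 106) = 43762 - (-104/(-9) - 106) = 43762 - (-1/9*(-104) - 106) = 43762 - (104/9 - 106) = 43762 - 1*(-850/9) = 43762 + 850/9 = 394708/9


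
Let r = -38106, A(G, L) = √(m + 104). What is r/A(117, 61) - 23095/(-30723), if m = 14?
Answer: 23095/30723 - 19053*√118/59 ≈ -3507.2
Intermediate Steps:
A(G, L) = √118 (A(G, L) = √(14 + 104) = √118)
r/A(117, 61) - 23095/(-30723) = -38106*√118/118 - 23095/(-30723) = -19053*√118/59 - 23095*(-1/30723) = -19053*√118/59 + 23095/30723 = 23095/30723 - 19053*√118/59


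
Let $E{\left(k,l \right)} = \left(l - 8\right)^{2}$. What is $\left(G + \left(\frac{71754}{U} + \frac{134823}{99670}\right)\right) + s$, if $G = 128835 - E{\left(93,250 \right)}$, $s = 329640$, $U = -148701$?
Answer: $\frac{1975701764347371}{4940342890} \approx 3.9991 \cdot 10^{5}$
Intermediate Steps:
$E{\left(k,l \right)} = \left(-8 + l\right)^{2}$
$G = 70271$ ($G = 128835 - \left(-8 + 250\right)^{2} = 128835 - 242^{2} = 128835 - 58564 = 70271$)
$\left(G + \left(\frac{71754}{U} + \frac{134823}{99670}\right)\right) + s = \left(70271 + \left(\frac{71754}{-148701} + \frac{134823}{99670}\right)\right) + 329640 = \left(70271 + \left(71754 \left(- \frac{1}{148701}\right) + 134823 \cdot \frac{1}{99670}\right)\right) + 329640 = \left(70271 + \left(- \frac{23918}{49567} + \frac{134823}{99670}\right)\right) + 329640 = \left(70271 + \frac{4298864581}{4940342890}\right) + 329640 = \frac{347167134087771}{4940342890} + 329640 = \frac{1975701764347371}{4940342890}$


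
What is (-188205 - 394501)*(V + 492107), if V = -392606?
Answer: -57979829706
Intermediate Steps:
(-188205 - 394501)*(V + 492107) = (-188205 - 394501)*(-392606 + 492107) = -582706*99501 = -57979829706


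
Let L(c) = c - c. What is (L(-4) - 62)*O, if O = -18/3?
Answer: 372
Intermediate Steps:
L(c) = 0
O = -6 (O = -18*⅓ = -6)
(L(-4) - 62)*O = (0 - 62)*(-6) = -62*(-6) = 372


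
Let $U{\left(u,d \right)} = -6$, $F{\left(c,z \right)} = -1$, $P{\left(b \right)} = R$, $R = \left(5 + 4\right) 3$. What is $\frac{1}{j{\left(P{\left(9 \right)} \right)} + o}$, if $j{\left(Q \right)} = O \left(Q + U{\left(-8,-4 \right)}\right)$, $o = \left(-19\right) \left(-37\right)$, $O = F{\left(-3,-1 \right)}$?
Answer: $\frac{1}{682} \approx 0.0014663$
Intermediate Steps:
$R = 27$ ($R = 9 \cdot 3 = 27$)
$P{\left(b \right)} = 27$
$O = -1$
$o = 703$
$j{\left(Q \right)} = 6 - Q$ ($j{\left(Q \right)} = - (Q - 6) = - (-6 + Q) = 6 - Q$)
$\frac{1}{j{\left(P{\left(9 \right)} \right)} + o} = \frac{1}{\left(6 - 27\right) + 703} = \frac{1}{-21 + 703} = \frac{1}{682}$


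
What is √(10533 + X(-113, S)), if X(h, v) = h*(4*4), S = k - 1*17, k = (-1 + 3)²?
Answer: 5*√349 ≈ 93.408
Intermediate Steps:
k = 4 (k = 2² = 4)
S = -13 (S = 4 - 1*17 = 4 - 17 = -13)
X(h, v) = 16*h (X(h, v) = h*16 = 16*h)
√(10533 + X(-113, S)) = √(10533 + 16*(-113)) = √(10533 - 1808) = √8725 = 5*√349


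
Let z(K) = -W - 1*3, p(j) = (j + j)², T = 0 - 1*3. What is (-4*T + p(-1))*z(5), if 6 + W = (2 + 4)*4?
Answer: -336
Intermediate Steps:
T = -3 (T = 0 - 3 = -3)
W = 18 (W = -6 + (2 + 4)*4 = -6 + 6*4 = -6 + 24 = 18)
p(j) = 4*j² (p(j) = (2*j)² = 4*j²)
z(K) = -21 (z(K) = -1*18 - 1*3 = -18 - 3 = -21)
(-4*T + p(-1))*z(5) = (-4*(-3) + 4*(-1)²)*(-21) = (12 + 4*1)*(-21) = (12 + 4)*(-21) = 16*(-21) = -336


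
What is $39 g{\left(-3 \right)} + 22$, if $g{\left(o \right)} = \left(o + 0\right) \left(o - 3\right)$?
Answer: $724$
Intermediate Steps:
$g{\left(o \right)} = o \left(-3 + o\right)$
$39 g{\left(-3 \right)} + 22 = 39 \left(- 3 \left(-3 - 3\right)\right) + 22 = 39 \left(\left(-3\right) \left(-6\right)\right) + 22 = 39 \cdot 18 + 22 = 702 + 22 = 724$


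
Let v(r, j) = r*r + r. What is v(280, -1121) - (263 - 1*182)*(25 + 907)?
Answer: 3188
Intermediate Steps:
v(r, j) = r + r² (v(r, j) = r² + r = r + r²)
v(280, -1121) - (263 - 1*182)*(25 + 907) = 280*(1 + 280) - (263 - 1*182)*(25 + 907) = 280*281 - (263 - 182)*932 = 78680 - 81*932 = 78680 - 1*75492 = 78680 - 75492 = 3188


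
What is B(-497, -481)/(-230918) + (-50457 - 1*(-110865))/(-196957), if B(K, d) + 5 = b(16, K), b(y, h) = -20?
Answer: -13944370619/45480916526 ≈ -0.30660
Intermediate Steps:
B(K, d) = -25 (B(K, d) = -5 - 20 = -25)
B(-497, -481)/(-230918) + (-50457 - 1*(-110865))/(-196957) = -25/(-230918) + (-50457 - 1*(-110865))/(-196957) = -25*(-1/230918) + (-50457 + 110865)*(-1/196957) = 25/230918 + 60408*(-1/196957) = 25/230918 - 60408/196957 = -13944370619/45480916526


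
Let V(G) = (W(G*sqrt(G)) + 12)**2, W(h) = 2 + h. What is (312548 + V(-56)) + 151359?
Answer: 288487 - 3136*I*sqrt(14) ≈ 2.8849e+5 - 11734.0*I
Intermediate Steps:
V(G) = (14 + G**(3/2))**2 (V(G) = ((2 + G*sqrt(G)) + 12)**2 = ((2 + G**(3/2)) + 12)**2 = (14 + G**(3/2))**2)
(312548 + V(-56)) + 151359 = (312548 + (14 + (-56)**(3/2))**2) + 151359 = (312548 + (14 - 112*I*sqrt(14))**2) + 151359 = 463907 + (14 - 112*I*sqrt(14))**2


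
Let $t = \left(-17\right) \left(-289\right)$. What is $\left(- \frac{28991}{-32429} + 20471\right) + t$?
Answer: $\frac{823206727}{32429} \approx 25385.0$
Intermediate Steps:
$t = 4913$
$\left(- \frac{28991}{-32429} + 20471\right) + t = \left(- \frac{28991}{-32429} + 20471\right) + 4913 = \left(\left(-28991\right) \left(- \frac{1}{32429}\right) + 20471\right) + 4913 = \left(\frac{28991}{32429} + 20471\right) + 4913 = \frac{663883050}{32429} + 4913 = \frac{823206727}{32429}$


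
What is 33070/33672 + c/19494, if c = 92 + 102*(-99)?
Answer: 25645379/54700164 ≈ 0.46884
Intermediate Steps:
c = -10006 (c = 92 - 10098 = -10006)
33070/33672 + c/19494 = 33070/33672 - 10006/19494 = 33070*(1/33672) - 10006*1/19494 = 16535/16836 - 5003/9747 = 25645379/54700164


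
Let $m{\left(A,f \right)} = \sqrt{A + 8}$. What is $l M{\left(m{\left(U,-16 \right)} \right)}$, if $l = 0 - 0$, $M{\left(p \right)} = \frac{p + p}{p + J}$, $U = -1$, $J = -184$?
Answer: $0$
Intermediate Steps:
$m{\left(A,f \right)} = \sqrt{8 + A}$
$M{\left(p \right)} = \frac{2 p}{-184 + p}$ ($M{\left(p \right)} = \frac{p + p}{p - 184} = \frac{2 p}{-184 + p}$)
$l = 0$ ($l = 0 + 0 = 0$)
$l M{\left(m{\left(U,-16 \right)} \right)} = 0 \frac{2 \sqrt{8 - 1}}{-184 + \sqrt{8 - 1}} = 0 \frac{2 \sqrt{7}}{-184 + \sqrt{7}} = 0$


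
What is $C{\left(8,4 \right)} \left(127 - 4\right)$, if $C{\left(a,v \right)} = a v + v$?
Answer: $4428$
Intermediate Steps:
$C{\left(a,v \right)} = v + a v$
$C{\left(8,4 \right)} \left(127 - 4\right) = 4 \left(1 + 8\right) \left(127 - 4\right) = 4 \cdot 9 \cdot 123 = 36 \cdot 123 = 4428$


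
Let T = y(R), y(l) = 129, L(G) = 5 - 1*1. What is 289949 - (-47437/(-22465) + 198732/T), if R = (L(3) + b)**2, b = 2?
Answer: 278599073004/965995 ≈ 2.8841e+5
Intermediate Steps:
L(G) = 4 (L(G) = 5 - 1 = 4)
R = 36 (R = (4 + 2)**2 = 6**2 = 36)
T = 129
289949 - (-47437/(-22465) + 198732/T) = 289949 - (-47437/(-22465) + 198732/129) = 289949 - (-47437*(-1/22465) + 198732*(1/129)) = 289949 - (47437/22465 + 66244/43) = 289949 - 1*1490211251/965995 = 289949 - 1490211251/965995 = 278599073004/965995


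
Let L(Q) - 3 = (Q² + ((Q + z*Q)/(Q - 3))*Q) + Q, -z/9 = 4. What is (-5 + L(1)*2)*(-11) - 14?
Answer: -454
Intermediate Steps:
z = -36 (z = -9*4 = -36)
L(Q) = 3 + Q + Q² - 35*Q²/(-3 + Q) (L(Q) = 3 + ((Q² + ((Q - 36*Q)/(Q - 3))*Q) + Q) = 3 + ((Q² + ((-35*Q)/(-3 + Q))*Q) + Q) = 3 + ((Q² + (-35*Q/(-3 + Q))*Q) + Q) = 3 + ((Q² - 35*Q²/(-3 + Q)) + Q) = 3 + (Q + Q² - 35*Q²/(-3 + Q)) = 3 + Q + Q² - 35*Q²/(-3 + Q))
(-5 + L(1)*2)*(-11) - 14 = (-5 + ((-9 + 1³ - 37*1²)/(-3 + 1))*2)*(-11) - 14 = (-5 + ((-9 + 1 - 37*1)/(-2))*2)*(-11) - 14 = (-5 - (-9 + 1 - 37)/2*2)*(-11) - 14 = (-5 - ½*(-45)*2)*(-11) - 14 = (-5 + (45/2)*2)*(-11) - 14 = (-5 + 45)*(-11) - 14 = 40*(-11) - 14 = -440 - 14 = -454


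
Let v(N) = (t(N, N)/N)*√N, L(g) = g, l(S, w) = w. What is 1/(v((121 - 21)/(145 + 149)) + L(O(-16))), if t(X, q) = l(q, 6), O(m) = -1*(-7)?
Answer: -25/203 + 15*√6/203 ≈ 0.057844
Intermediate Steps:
O(m) = 7
t(X, q) = 6
v(N) = 6/√N (v(N) = (6/N)*√N = 6/√N)
1/(v((121 - 21)/(145 + 149)) + L(O(-16))) = 1/(6/√((121 - 21)/(145 + 149)) + 7) = 1/(6/√(100/294) + 7) = 1/(6/√(100*(1/294)) + 7) = 1/(6/√(50/147) + 7) = 1/(6*(7*√6/10) + 7) = 1/(21*√6/5 + 7) = 1/(7 + 21*√6/5)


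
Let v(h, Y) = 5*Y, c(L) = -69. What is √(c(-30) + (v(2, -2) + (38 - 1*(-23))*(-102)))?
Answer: I*√6301 ≈ 79.379*I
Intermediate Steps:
√(c(-30) + (v(2, -2) + (38 - 1*(-23))*(-102))) = √(-69 + (5*(-2) + (38 - 1*(-23))*(-102))) = √(-69 + (-10 + (38 + 23)*(-102))) = √(-69 + (-10 + 61*(-102))) = √(-69 + (-10 - 6222)) = √(-69 - 6232) = √(-6301) = I*√6301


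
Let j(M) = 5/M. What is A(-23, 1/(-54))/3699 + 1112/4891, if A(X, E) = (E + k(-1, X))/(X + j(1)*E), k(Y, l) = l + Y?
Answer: 5135613763/22560485823 ≈ 0.22764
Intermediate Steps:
k(Y, l) = Y + l
A(X, E) = (-1 + E + X)/(X + 5*E) (A(X, E) = (E + (-1 + X))/(X + (5/1)*E) = (-1 + E + X)/(X + (5*1)*E) = (-1 + E + X)/(X + 5*E))
A(-23, 1/(-54))/3699 + 1112/4891 = ((-1 + 1/(-54) - 23)/(-23 + 5/(-54)))/3699 + 1112/4891 = ((-1 - 1/54 - 23)/(-23 + 5*(-1/54)))*(1/3699) + 1112*(1/4891) = (-1297/54/(-23 - 5/54))*(1/3699) + 1112/4891 = (-1297/54/(-1247/54))*(1/3699) + 1112/4891 = -54/1247*(-1297/54)*(1/3699) + 1112/4891 = (1297/1247)*(1/3699) + 1112/4891 = 1297/4612653 + 1112/4891 = 5135613763/22560485823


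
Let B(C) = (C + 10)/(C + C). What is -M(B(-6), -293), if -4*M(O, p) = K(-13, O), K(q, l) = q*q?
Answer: 169/4 ≈ 42.250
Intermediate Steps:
K(q, l) = q**2
B(C) = (10 + C)/(2*C) (B(C) = (10 + C)/((2*C)) = (10 + C)*(1/(2*C)) = (10 + C)/(2*C))
M(O, p) = -169/4 (M(O, p) = -1/4*(-13)**2 = -1/4*169 = -169/4)
-M(B(-6), -293) = -1*(-169/4) = 169/4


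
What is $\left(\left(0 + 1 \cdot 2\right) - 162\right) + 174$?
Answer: $14$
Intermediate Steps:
$\left(\left(0 + 1 \cdot 2\right) - 162\right) + 174 = \left(\left(0 + 2\right) - 162\right) + 174 = \left(2 - 162\right) + 174 = -160 + 174 = 14$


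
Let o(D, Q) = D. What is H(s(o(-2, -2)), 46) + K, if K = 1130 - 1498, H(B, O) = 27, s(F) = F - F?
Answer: -341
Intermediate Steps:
s(F) = 0
K = -368
H(s(o(-2, -2)), 46) + K = 27 - 368 = -341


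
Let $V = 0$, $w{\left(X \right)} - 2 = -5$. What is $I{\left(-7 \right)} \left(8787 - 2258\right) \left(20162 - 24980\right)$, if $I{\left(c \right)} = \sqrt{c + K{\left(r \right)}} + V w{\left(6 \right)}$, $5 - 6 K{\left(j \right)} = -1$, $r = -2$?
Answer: $- 31456722 i \sqrt{6} \approx - 7.7053 \cdot 10^{7} i$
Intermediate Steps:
$K{\left(j \right)} = 1$ ($K{\left(j \right)} = \frac{5}{6} - - \frac{1}{6} = \frac{5}{6} + \frac{1}{6} = 1$)
$w{\left(X \right)} = -3$ ($w{\left(X \right)} = 2 - 5 = -3$)
$I{\left(c \right)} = \sqrt{1 + c}$ ($I{\left(c \right)} = \sqrt{c + 1} + 0 \left(-3\right) = \sqrt{1 + c} + 0 = \sqrt{1 + c}$)
$I{\left(-7 \right)} \left(8787 - 2258\right) \left(20162 - 24980\right) = \sqrt{1 - 7} \left(8787 - 2258\right) \left(20162 - 24980\right) = \sqrt{-6} \cdot 6529 \left(-4818\right) = i \sqrt{6} \left(-31456722\right) = - 31456722 i \sqrt{6}$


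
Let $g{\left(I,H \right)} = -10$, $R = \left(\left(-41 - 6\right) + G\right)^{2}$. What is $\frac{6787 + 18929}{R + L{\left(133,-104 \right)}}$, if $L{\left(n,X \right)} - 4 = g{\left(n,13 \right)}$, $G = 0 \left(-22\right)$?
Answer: $\frac{25716}{2203} \approx 11.673$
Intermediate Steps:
$G = 0$
$R = 2209$ ($R = \left(\left(-41 - 6\right) + 0\right)^{2} = \left(-47 + 0\right)^{2} = \left(-47\right)^{2} = 2209$)
$L{\left(n,X \right)} = -6$ ($L{\left(n,X \right)} = 4 - 10 = -6$)
$\frac{6787 + 18929}{R + L{\left(133,-104 \right)}} = \frac{6787 + 18929}{2209 - 6} = \frac{25716}{2203}$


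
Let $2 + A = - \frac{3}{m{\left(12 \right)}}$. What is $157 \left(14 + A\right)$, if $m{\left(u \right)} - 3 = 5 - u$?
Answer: $\frac{8007}{4} \approx 2001.8$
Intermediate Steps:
$m{\left(u \right)} = 8 - u$ ($m{\left(u \right)} = 3 - \left(-5 + u\right) = 8 - u$)
$A = - \frac{5}{4}$ ($A = -2 - \frac{3}{8 - 12} = -2 - \frac{3}{-4} = -2 - - \frac{3}{4} = -2 + \frac{3}{4} = - \frac{5}{4} \approx -1.25$)
$157 \left(14 + A\right) = 157 \left(14 - \frac{5}{4}\right) = 157 \cdot \frac{51}{4} = \frac{8007}{4}$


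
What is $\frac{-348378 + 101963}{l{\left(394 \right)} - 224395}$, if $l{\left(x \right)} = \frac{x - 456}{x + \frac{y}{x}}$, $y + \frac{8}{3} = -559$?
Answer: $\frac{114342227545}{104124514369} \approx 1.0981$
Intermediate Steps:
$y = - \frac{1685}{3}$ ($y = - \frac{8}{3} - 559 = - \frac{1685}{3} \approx -561.67$)
$l{\left(x \right)} = \frac{-456 + x}{x - \frac{1685}{3 x}}$ ($l{\left(x \right)} = \frac{x - 456}{x - \frac{1685}{3 x}} = \frac{-456 + x}{x - \frac{1685}{3 x}}$)
$\frac{-348378 + 101963}{l{\left(394 \right)} - 224395} = \frac{-348378 + 101963}{3 \cdot 394 \frac{1}{-1685 + 3 \cdot 394^{2}} \left(-456 + 394\right) - 224395} = - \frac{246415}{3 \cdot 394 \frac{1}{-1685 + 3 \cdot 155236} \left(-62\right) - 224395} = - \frac{246415}{3 \cdot 394 \frac{1}{-1685 + 465708} \left(-62\right) - 224395} = - \frac{246415}{3 \cdot 394 \cdot \frac{1}{464023} \left(-62\right) - 224395} = - \frac{246415}{- \frac{73284}{464023} - 224395} = - \frac{246415}{- \frac{104124514369}{464023}} = \left(-246415\right) \left(- \frac{464023}{104124514369}\right) = \frac{114342227545}{104124514369}$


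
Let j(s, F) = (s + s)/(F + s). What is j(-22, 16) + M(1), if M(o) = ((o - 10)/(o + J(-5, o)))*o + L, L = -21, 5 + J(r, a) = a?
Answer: -32/3 ≈ -10.667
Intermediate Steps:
J(r, a) = -5 + a
j(s, F) = 2*s/(F + s) (j(s, F) = (2*s)/(F + s) = 2*s/(F + s))
M(o) = -21 + o*(-10 + o)/(-5 + 2*o) (M(o) = ((o - 10)/(o + (-5 + o)))*o - 21 = ((-10 + o)/(-5 + 2*o))*o - 21 = o*(-10 + o)/(-5 + 2*o) - 21 = -21 + o*(-10 + o)/(-5 + 2*o))
j(-22, 16) + M(1) = 2*(-22)/(16 - 22) + (105 + 1² - 52*1)/(-5 + 2*1) = 2*(-22)/(-6) + (105 + 1 - 52)/(-5 + 2) = 2*(-22)*(-⅙) + 54/(-3) = 22/3 - ⅓*54 = 22/3 - 18 = -32/3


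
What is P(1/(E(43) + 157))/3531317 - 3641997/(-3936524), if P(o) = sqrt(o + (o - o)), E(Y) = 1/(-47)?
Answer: 3641997/3936524 + sqrt(346766)/26054056826 ≈ 0.92518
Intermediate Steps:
E(Y) = -1/47
P(o) = sqrt(o) (P(o) = sqrt(o + 0) = sqrt(o))
P(1/(E(43) + 157))/3531317 - 3641997/(-3936524) = sqrt(1/(-1/47 + 157))/3531317 - 3641997/(-3936524) = sqrt(1/(7378/47))*(1/3531317) - 3641997*(-1/3936524) = sqrt(47/7378)*(1/3531317) + 3641997/3936524 = (sqrt(346766)/7378)*(1/3531317) + 3641997/3936524 = sqrt(346766)/26054056826 + 3641997/3936524 = 3641997/3936524 + sqrt(346766)/26054056826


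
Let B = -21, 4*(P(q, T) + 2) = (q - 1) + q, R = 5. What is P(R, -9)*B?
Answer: -21/4 ≈ -5.2500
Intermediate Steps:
P(q, T) = -9/4 + q/2 (P(q, T) = -2 + ((q - 1) + q)/4 = -2 + ((-1 + q) + q)/4 = -2 + (-1 + 2*q)/4 = -2 + (-¼ + q/2) = -9/4 + q/2)
P(R, -9)*B = (-9/4 + (½)*5)*(-21) = (-9/4 + 5/2)*(-21) = (¼)*(-21) = -21/4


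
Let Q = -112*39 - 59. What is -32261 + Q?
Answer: -36688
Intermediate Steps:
Q = -4427 (Q = -4368 - 59 = -4427)
-32261 + Q = -32261 - 4427 = -36688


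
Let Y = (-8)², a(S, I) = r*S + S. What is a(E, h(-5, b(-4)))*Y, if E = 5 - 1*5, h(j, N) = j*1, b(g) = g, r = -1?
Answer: 0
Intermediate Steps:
h(j, N) = j
E = 0 (E = 5 - 5 = 0)
a(S, I) = 0 (a(S, I) = -S + S = 0)
Y = 64
a(E, h(-5, b(-4)))*Y = 0*64 = 0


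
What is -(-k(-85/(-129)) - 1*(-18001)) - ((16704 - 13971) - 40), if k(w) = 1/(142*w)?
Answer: -249776451/12070 ≈ -20694.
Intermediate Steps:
k(w) = 1/(142*w)
-(-k(-85/(-129)) - 1*(-18001)) - ((16704 - 13971) - 40) = -(-1/(142*((-85/(-129)))) - 1*(-18001)) - ((16704 - 13971) - 40) = -(-1/(142*((-85*(-1/129)))) + 18001) - (2733 - 40) = -(-1/(142*85/129) + 18001) - 1*2693 = -(-129/(142*85) + 18001) - 2693 = -(-1*129/12070 + 18001) - 2693 = -(-129/12070 + 18001) - 2693 = -1*217271941/12070 - 2693 = -217271941/12070 - 2693 = -249776451/12070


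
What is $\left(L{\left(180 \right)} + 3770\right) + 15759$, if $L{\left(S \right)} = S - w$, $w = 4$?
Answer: $19705$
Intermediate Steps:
$L{\left(S \right)} = -4 + S$ ($L{\left(S \right)} = S - 4 = -4 + S$)
$\left(L{\left(180 \right)} + 3770\right) + 15759 = \left(\left(-4 + 180\right) + 3770\right) + 15759 = \left(176 + 3770\right) + 15759 = 3946 + 15759 = 19705$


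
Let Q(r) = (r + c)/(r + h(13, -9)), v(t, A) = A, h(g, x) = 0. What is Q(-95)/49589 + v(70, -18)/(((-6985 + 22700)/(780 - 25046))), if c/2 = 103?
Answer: 82307474727/2961306313 ≈ 27.794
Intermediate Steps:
c = 206 (c = 2*103 = 206)
Q(r) = (206 + r)/r (Q(r) = (r + 206)/(r + 0) = (206 + r)/r)
Q(-95)/49589 + v(70, -18)/(((-6985 + 22700)/(780 - 25046))) = ((206 - 95)/(-95))/49589 - 18*(780 - 25046)/(-6985 + 22700) = -1/95*111*(1/49589) - 18/(15715/(-24266)) = -111/95*1/49589 - 18/(15715*(-1/24266)) = -111/4710955 - 18/(-15715/24266) = -111/4710955 - 18*(-24266/15715) = -111/4710955 + 436788/15715 = 82307474727/2961306313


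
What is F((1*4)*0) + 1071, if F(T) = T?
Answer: 1071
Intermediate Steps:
F((1*4)*0) + 1071 = (1*4)*0 + 1071 = 4*0 + 1071 = 0 + 1071 = 1071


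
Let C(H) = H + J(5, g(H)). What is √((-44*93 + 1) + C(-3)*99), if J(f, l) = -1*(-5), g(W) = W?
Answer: I*√3893 ≈ 62.394*I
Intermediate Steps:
J(f, l) = 5
C(H) = 5 + H (C(H) = H + 5 = 5 + H)
√((-44*93 + 1) + C(-3)*99) = √((-44*93 + 1) + (5 - 3)*99) = √((-4092 + 1) + 2*99) = √(-4091 + 198) = √(-3893) = I*√3893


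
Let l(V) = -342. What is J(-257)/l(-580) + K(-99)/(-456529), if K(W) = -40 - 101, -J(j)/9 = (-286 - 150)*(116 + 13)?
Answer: -12838505859/8674051 ≈ -1480.1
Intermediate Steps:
J(j) = 506196 (J(j) = -9*(-286 - 150)*(116 + 13) = -(-3924)*129 = -9*(-56244) = 506196)
K(W) = -141
J(-257)/l(-580) + K(-99)/(-456529) = 506196/(-342) - 141/(-456529) = 506196*(-1/342) - 141*(-1/456529) = -28122/19 + 141/456529 = -12838505859/8674051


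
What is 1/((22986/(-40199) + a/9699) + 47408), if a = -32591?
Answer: 6391641/302989784285 ≈ 2.1095e-5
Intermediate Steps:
1/((22986/(-40199) + a/9699) + 47408) = 1/((22986/(-40199) - 32591/9699) + 47408) = 1/((22986*(-1/40199) - 32591*1/9699) + 47408) = 1/((-22986/40199 - 32591/9699) + 47408) = 1/(-25132243/6391641 + 47408) = 1/(302989784285/6391641) = 6391641/302989784285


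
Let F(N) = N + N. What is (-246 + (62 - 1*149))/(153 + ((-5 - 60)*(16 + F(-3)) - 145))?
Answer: 111/214 ≈ 0.51869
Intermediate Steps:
F(N) = 2*N
(-246 + (62 - 1*149))/(153 + ((-5 - 60)*(16 + F(-3)) - 145)) = (-246 + (62 - 1*149))/(153 + ((-5 - 60)*(16 + 2*(-3)) - 145)) = (-246 + (62 - 149))/(153 + (-65*(16 - 6) - 145)) = (-246 - 87)/(153 + (-65*10 - 145)) = -333/(153 + (-650 - 145)) = -333/(153 - 795) = -333/(-642) = -333*(-1/642) = 111/214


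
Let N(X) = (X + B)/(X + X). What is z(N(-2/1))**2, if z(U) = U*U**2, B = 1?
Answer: 1/4096 ≈ 0.00024414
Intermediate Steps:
N(X) = (1 + X)/(2*X) (N(X) = (X + 1)/(X + X) = (1 + X)/((2*X)) = (1 + X)*(1/(2*X)) = (1 + X)/(2*X))
z(U) = U**3
z(N(-2/1))**2 = (((1 - 2/1)/(2*((-2/1))))**3)**2 = (((1 - 2*1)/(2*((-2*1))))**3)**2 = (((1/2)*(1 - 2)/(-2))**3)**2 = (((1/2)*(-1/2)*(-1))**3)**2 = ((1/4)**3)**2 = (1/64)**2 = 1/4096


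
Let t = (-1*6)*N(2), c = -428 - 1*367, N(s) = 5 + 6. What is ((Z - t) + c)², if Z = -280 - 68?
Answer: 1159929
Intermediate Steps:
N(s) = 11
c = -795 (c = -428 - 367 = -795)
t = -66 (t = -1*6*11 = -6*11 = -66)
Z = -348
((Z - t) + c)² = ((-348 - 1*(-66)) - 795)² = ((-348 + 66) - 795)² = (-282 - 795)² = (-1077)² = 1159929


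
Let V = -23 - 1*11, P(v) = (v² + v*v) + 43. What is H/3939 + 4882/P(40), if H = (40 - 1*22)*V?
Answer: 5748494/4258059 ≈ 1.3500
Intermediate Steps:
P(v) = 43 + 2*v² (P(v) = (v² + v²) + 43 = 2*v² + 43 = 43 + 2*v²)
V = -34 (V = -23 - 11 = -34)
H = -612 (H = (40 - 1*22)*(-34) = (40 - 22)*(-34) = 18*(-34) = -612)
H/3939 + 4882/P(40) = -612/3939 + 4882/(43 + 2*40²) = -612*1/3939 + 4882/(43 + 2*1600) = -204/1313 + 4882/(43 + 3200) = -204/1313 + 4882/3243 = 5748494/4258059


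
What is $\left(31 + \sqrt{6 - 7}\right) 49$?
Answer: $1519 + 49 i \approx 1519.0 + 49.0 i$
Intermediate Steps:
$\left(31 + \sqrt{6 - 7}\right) 49 = \left(31 + \sqrt{-1}\right) 49 = \left(31 + i\right) 49 = 1519 + 49 i$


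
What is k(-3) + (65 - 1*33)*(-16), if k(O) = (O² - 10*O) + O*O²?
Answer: -500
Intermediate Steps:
k(O) = O² + O³ - 10*O (k(O) = (O² - 10*O) + O³ = O² + O³ - 10*O)
k(-3) + (65 - 1*33)*(-16) = -3*(-10 - 3 + (-3)²) + (65 - 1*33)*(-16) = -3*(-10 - 3 + 9) + (65 - 33)*(-16) = -3*(-4) + 32*(-16) = 12 - 512 = -500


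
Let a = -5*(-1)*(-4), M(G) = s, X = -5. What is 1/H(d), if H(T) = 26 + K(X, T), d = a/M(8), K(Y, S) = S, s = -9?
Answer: 9/254 ≈ 0.035433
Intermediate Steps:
M(G) = -9
a = -20 (a = 5*(-4) = -20)
d = 20/9 (d = -20/(-9) = -20*(-⅑) = 20/9 ≈ 2.2222)
H(T) = 26 + T
1/H(d) = 1/(26 + 20/9) = 1/(254/9) = 9/254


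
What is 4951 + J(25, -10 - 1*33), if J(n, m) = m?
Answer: 4908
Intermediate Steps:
4951 + J(25, -10 - 1*33) = 4951 + (-10 - 1*33) = 4951 + (-10 - 33) = 4951 - 43 = 4908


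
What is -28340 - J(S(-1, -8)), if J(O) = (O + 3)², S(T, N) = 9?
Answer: -28484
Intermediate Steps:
J(O) = (3 + O)²
-28340 - J(S(-1, -8)) = -28340 - (3 + 9)² = -28340 - 1*12² = -28340 - 1*144 = -28340 - 144 = -28484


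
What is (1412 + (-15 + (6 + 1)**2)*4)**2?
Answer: 2396304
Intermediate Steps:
(1412 + (-15 + (6 + 1)**2)*4)**2 = (1412 + (-15 + 7**2)*4)**2 = (1412 + (-15 + 49)*4)**2 = (1412 + 34*4)**2 = (1412 + 136)**2 = 1548**2 = 2396304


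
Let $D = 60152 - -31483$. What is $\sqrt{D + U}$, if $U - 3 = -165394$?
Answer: $2 i \sqrt{18439} \approx 271.58 i$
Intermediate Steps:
$D = 91635$ ($D = 60152 + 31483 = 91635$)
$U = -165391$ ($U = 3 - 165394 = -165391$)
$\sqrt{D + U} = \sqrt{91635 - 165391} = \sqrt{-73756} = 2 i \sqrt{18439}$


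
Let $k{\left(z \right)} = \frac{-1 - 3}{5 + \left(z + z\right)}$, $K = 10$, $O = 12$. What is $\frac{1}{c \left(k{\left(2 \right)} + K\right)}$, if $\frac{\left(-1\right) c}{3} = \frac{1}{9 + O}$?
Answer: $- \frac{63}{86} \approx -0.73256$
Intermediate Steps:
$c = - \frac{1}{7}$ ($c = - \frac{3}{9 + 12} = - \frac{3}{21} = \left(-3\right) \frac{1}{21} = - \frac{1}{7} \approx -0.14286$)
$k{\left(z \right)} = - \frac{4}{5 + 2 z}$
$\frac{1}{c \left(k{\left(2 \right)} + K\right)} = \frac{1}{\left(- \frac{1}{7}\right) \left(- \frac{4}{5 + 2 \cdot 2} + 10\right)} = \frac{1}{\left(- \frac{1}{7}\right) \left(- \frac{4}{5 + 4} + 10\right)} = \frac{1}{\left(- \frac{1}{7}\right) \left(- \frac{4}{9} + 10\right)} = \frac{1}{\left(- \frac{1}{7}\right) \frac{86}{9}} = \frac{1}{- \frac{86}{63}} = - \frac{63}{86}$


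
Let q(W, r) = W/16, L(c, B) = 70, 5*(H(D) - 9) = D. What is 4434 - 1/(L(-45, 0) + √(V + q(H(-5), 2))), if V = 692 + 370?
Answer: 6806162/1535 + √170/1535 ≈ 4434.0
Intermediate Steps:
H(D) = 9 + D/5
q(W, r) = W/16 (q(W, r) = W*(1/16) = W/16)
V = 1062
4434 - 1/(L(-45, 0) + √(V + q(H(-5), 2))) = 4434 - 1/(70 + √(1062 + (9 + (⅕)*(-5))/16)) = 4434 - 1/(70 + √(1062 + (9 - 1)/16)) = 4434 - 1/(70 + √(1062 + (1/16)*8)) = 4434 - 1/(70 + √(1062 + ½)) = 4434 - 1/(70 + √(2125/2)) = 4434 - 1/(70 + 5*√170/2)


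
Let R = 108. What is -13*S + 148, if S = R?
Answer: -1256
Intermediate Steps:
S = 108
-13*S + 148 = -13*108 + 148 = -1404 + 148 = -1256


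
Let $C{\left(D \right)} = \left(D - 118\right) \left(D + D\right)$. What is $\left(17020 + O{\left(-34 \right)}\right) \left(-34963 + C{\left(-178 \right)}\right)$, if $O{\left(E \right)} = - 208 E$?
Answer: $1696389996$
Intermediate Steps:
$C{\left(D \right)} = 2 D \left(-118 + D\right)$ ($C{\left(D \right)} = \left(-118 + D\right) 2 D = 2 D \left(-118 + D\right)$)
$\left(17020 + O{\left(-34 \right)}\right) \left(-34963 + C{\left(-178 \right)}\right) = \left(17020 - -7072\right) \left(-34963 + 2 \left(-178\right) \left(-118 - 178\right)\right) = \left(17020 + 7072\right) \left(-34963 + 2 \left(-178\right) \left(-296\right)\right) = 24092 \left(-34963 + 105376\right) = 24092 \cdot 70413 = 1696389996$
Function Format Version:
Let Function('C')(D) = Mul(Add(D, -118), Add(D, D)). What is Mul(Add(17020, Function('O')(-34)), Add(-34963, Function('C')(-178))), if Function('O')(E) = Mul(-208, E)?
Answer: 1696389996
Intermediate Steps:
Function('C')(D) = Mul(2, D, Add(-118, D)) (Function('C')(D) = Mul(Add(-118, D), Mul(2, D)) = Mul(2, D, Add(-118, D)))
Mul(Add(17020, Function('O')(-34)), Add(-34963, Function('C')(-178))) = Mul(Add(17020, Mul(-208, -34)), Add(-34963, Mul(2, -178, Add(-118, -178)))) = Mul(Add(17020, 7072), Add(-34963, Mul(2, -178, -296))) = Mul(24092, Add(-34963, 105376)) = Mul(24092, 70413) = 1696389996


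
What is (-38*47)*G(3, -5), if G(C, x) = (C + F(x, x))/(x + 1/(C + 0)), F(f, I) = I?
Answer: -5358/7 ≈ -765.43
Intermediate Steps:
G(C, x) = (C + x)/(x + 1/C) (G(C, x) = (C + x)/(x + 1/(C + 0)) = (C + x)/(x + 1/C))
(-38*47)*G(3, -5) = (-38*47)*(3*(3 - 5)/(1 + 3*(-5))) = -5358*(-2)/(1 - 15) = -5358*(-2)/(-14) = -5358*(-1)*(-2)/14 = -1786*3/7 = -5358/7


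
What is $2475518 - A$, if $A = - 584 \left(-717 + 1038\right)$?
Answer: $2662982$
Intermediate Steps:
$A = -187464$ ($A = \left(-584\right) 321 = -187464$)
$2475518 - A = 2475518 - -187464 = 2475518 + 187464 = 2662982$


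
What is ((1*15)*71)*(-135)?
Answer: -143775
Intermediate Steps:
((1*15)*71)*(-135) = (15*71)*(-135) = 1065*(-135) = -143775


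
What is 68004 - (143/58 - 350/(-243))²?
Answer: 13505341018943/198640836 ≈ 67989.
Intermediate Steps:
68004 - (143/58 - 350/(-243))² = 68004 - (143*(1/58) - 350*(-1/243))² = 68004 - (143/58 + 350/243)² = 68004 - (55049/14094)² = 68004 - 1*3030392401/198640836 = 68004 - 3030392401/198640836 = 13505341018943/198640836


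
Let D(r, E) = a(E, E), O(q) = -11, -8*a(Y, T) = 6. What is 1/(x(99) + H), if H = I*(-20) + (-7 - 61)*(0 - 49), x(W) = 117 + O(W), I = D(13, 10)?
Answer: 1/3453 ≈ 0.00028960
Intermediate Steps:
a(Y, T) = -3/4 (a(Y, T) = -1/8*6 = -3/4)
D(r, E) = -3/4
I = -3/4 ≈ -0.75000
x(W) = 106 (x(W) = 117 - 11 = 106)
H = 3347 (H = -3/4*(-20) + (-7 - 61)*(0 - 49) = 15 - 68*(-49) = 15 + 3332 = 3347)
1/(x(99) + H) = 1/(106 + 3347) = 1/3453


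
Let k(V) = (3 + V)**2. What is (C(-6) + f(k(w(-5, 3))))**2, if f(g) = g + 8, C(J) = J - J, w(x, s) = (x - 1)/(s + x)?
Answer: 1936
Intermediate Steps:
w(x, s) = (-1 + x)/(s + x)
C(J) = 0
f(g) = 8 + g
(C(-6) + f(k(w(-5, 3))))**2 = (0 + (8 + (3 + (-1 - 5)/(3 - 5))**2))**2 = (0 + (8 + (3 - 6/(-2))**2))**2 = (0 + (8 + (3 - 1/2*(-6))**2))**2 = (0 + (8 + (3 + 3)**2))**2 = (0 + (8 + 6**2))**2 = (0 + (8 + 36))**2 = (0 + 44)**2 = 44**2 = 1936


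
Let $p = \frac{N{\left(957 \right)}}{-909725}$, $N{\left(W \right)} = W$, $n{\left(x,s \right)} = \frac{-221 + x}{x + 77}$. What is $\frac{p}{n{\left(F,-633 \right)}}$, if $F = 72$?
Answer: $\frac{957}{909725} \approx 0.001052$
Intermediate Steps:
$n{\left(x,s \right)} = \frac{-221 + x}{77 + x}$
$p = - \frac{957}{909725}$ ($p = \frac{957}{-909725} = 957 \left(- \frac{1}{909725}\right) = - \frac{957}{909725} \approx -0.001052$)
$\frac{p}{n{\left(F,-633 \right)}} = - \frac{957}{909725 \frac{-221 + 72}{77 + 72}} = - \frac{957}{909725 \cdot \frac{1}{149} \left(-149\right)} = - \frac{957}{909725 \left(-1\right)} = \left(- \frac{957}{909725}\right) \left(-1\right) = \frac{957}{909725}$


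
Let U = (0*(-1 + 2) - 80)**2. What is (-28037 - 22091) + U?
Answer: -43728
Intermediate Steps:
U = 6400 (U = (0*1 - 80)**2 = (0 - 80)**2 = (-80)**2 = 6400)
(-28037 - 22091) + U = (-28037 - 22091) + 6400 = -50128 + 6400 = -43728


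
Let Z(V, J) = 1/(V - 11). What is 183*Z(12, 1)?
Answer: 183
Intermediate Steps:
Z(V, J) = 1/(-11 + V)
183*Z(12, 1) = 183/(-11 + 12) = 183/1 = 183*1 = 183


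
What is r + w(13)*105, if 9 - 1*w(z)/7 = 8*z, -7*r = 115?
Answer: -488890/7 ≈ -69841.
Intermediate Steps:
r = -115/7 (r = -1/7*115 = -115/7 ≈ -16.429)
w(z) = 63 - 56*z
r + w(13)*105 = -115/7 + (63 - 56*13)*105 = -115/7 + (63 - 728)*105 = -115/7 - 665*105 = -115/7 - 69825 = -488890/7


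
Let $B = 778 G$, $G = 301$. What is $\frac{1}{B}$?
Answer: $\frac{1}{234178} \approx 4.2703 \cdot 10^{-6}$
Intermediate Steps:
$B = 234178$ ($B = 778 \cdot 301 = 234178$)
$\frac{1}{B} = \frac{1}{234178}$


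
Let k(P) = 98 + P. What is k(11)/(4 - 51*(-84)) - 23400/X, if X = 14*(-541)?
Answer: 50582383/16238656 ≈ 3.1149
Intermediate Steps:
X = -7574
k(11)/(4 - 51*(-84)) - 23400/X = (98 + 11)/(4 - 51*(-84)) - 23400/(-7574) = 109/(4 + 4284) - 23400*(-1/7574) = 109/4288 + 11700/3787 = 50582383/16238656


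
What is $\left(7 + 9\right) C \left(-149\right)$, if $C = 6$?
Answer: $-14304$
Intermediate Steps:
$\left(7 + 9\right) C \left(-149\right) = \left(7 + 9\right) 6 \left(-149\right) = 16 \cdot 6 \left(-149\right) = 96 \left(-149\right) = -14304$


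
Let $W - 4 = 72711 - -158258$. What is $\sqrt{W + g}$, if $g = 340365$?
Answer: $3 \sqrt{63482} \approx 755.87$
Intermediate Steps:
$W = 230973$ ($W = 4 + \left(72711 - -158258\right) = 4 + \left(72711 + 158258\right) = 4 + 230969 = 230973$)
$\sqrt{W + g} = \sqrt{230973 + 340365} = \sqrt{571338} = 3 \sqrt{63482}$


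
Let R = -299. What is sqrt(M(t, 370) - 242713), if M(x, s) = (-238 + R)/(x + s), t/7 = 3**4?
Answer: I*sqrt(213094993066)/937 ≈ 492.66*I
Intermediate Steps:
t = 567 (t = 7*3**4 = 7*81 = 567)
M(x, s) = -537/(s + x) (M(x, s) = (-238 - 299)/(x + s) = -537/(s + x))
sqrt(M(t, 370) - 242713) = sqrt(-537/(370 + 567) - 242713) = sqrt(-537/937 - 242713) = sqrt(-227422618/937) = I*sqrt(213094993066)/937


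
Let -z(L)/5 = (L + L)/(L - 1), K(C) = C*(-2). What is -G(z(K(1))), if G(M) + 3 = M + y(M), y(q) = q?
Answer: 49/3 ≈ 16.333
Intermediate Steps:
K(C) = -2*C
z(L) = -10*L/(-1 + L) (z(L) = -5*(L + L)/(L - 1) = -5*2*L/(-1 + L) = -10*L/(-1 + L))
G(M) = -3 + 2*M (G(M) = -3 + (M + M) = -3 + 2*M)
-G(z(K(1))) = -(-3 + 2*(-10*(-2*1)/(-1 - 2*1))) = -(-3 + 2*(-10*(-2)/(-1 - 2))) = -(-3 + 2*(-10*(-2)/(-3))) = -(-3 + 2*(-10*(-2)*(-1/3))) = -(-3 + 2*(-20/3)) = -(-3 - 40/3) = -1*(-49/3) = 49/3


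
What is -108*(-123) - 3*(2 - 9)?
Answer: 13305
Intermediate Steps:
-108*(-123) - 3*(2 - 9) = 13284 - 3*(-7) = 13284 + 21 = 13305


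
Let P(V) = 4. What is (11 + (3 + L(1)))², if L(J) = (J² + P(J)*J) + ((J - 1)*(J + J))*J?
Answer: 361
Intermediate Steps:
L(J) = J² + 4*J + 2*J²*(-1 + J) (L(J) = (J² + 4*J) + ((J - 1)*(J + J))*J = (J² + 4*J) + ((-1 + J)*(2*J))*J = (J² + 4*J) + (2*J*(-1 + J))*J = (J² + 4*J) + 2*J²*(-1 + J) = J² + 4*J + 2*J²*(-1 + J))
(11 + (3 + L(1)))² = (11 + (3 + 1*(4 - 1*1 + 2*1²)))² = (11 + (3 + 1*(4 - 1 + 2*1)))² = (11 + (3 + 1*(4 - 1 + 2)))² = (11 + (3 + 1*5))² = (11 + (3 + 5))² = (11 + 8)² = 19² = 361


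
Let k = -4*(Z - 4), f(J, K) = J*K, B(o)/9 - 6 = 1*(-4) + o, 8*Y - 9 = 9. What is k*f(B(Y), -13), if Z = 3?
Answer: -1989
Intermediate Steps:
Y = 9/4 (Y = 9/8 + (⅛)*9 = 9/8 + 9/8 = 9/4 ≈ 2.2500)
B(o) = 18 + 9*o (B(o) = 54 + 9*(1*(-4) + o) = 54 + 9*(-4 + o) = 54 + (-36 + 9*o) = 18 + 9*o)
k = 4 (k = -4*(3 - 4) = -4*(-1) = 4)
k*f(B(Y), -13) = 4*((18 + 9*(9/4))*(-13)) = 4*((18 + 81/4)*(-13)) = 4*((153/4)*(-13)) = 4*(-1989/4) = -1989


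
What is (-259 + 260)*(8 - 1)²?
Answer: 49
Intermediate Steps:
(-259 + 260)*(8 - 1)² = 1*7² = 1*49 = 49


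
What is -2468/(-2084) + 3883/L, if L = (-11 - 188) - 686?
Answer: -1476998/461085 ≈ -3.2033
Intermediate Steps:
L = -885 (L = -199 - 686 = -885)
-2468/(-2084) + 3883/L = -2468/(-2084) + 3883/(-885) = -2468*(-1/2084) + 3883*(-1/885) = 617/521 - 3883/885 = -1476998/461085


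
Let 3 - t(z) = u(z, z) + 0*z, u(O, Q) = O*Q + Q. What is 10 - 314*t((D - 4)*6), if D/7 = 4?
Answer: 6555388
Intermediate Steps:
D = 28 (D = 7*4 = 28)
u(O, Q) = Q + O*Q
t(z) = 3 - z*(1 + z) (t(z) = 3 - (z*(1 + z) + 0*z) = 3 - (z*(1 + z) + 0) = 3 - z*(1 + z))
10 - 314*t((D - 4)*6) = 10 - 314*(3 - (28 - 4)*6*(1 + (28 - 4)*6)) = 10 - 314*(3 - 24*6*(1 + 24*6)) = 10 - 314*(3 - 1*144*(1 + 144)) = 10 - 314*(3 - 1*144*145) = 10 - 314*(3 - 20880) = 10 - 314*(-20877) = 10 + 6555378 = 6555388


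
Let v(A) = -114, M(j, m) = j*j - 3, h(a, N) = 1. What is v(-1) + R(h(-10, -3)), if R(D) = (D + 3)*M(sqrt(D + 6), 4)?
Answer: -98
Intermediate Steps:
M(j, m) = -3 + j**2 (M(j, m) = j**2 - 3 = -3 + j**2)
R(D) = (3 + D)**2 (R(D) = (D + 3)*(-3 + (sqrt(D + 6))**2) = (3 + D)*(-3 + (sqrt(6 + D))**2) = (3 + D)*(-3 + (6 + D)) = (3 + D)*(3 + D) = (3 + D)**2)
v(-1) + R(h(-10, -3)) = -114 + (3 + 1)**2 = -114 + 4**2 = -114 + 16 = -98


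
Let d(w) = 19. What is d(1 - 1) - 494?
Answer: -475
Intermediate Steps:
d(1 - 1) - 494 = 19 - 494 = -475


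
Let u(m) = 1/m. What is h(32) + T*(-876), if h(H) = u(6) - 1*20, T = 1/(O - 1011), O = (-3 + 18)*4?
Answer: -35971/1902 ≈ -18.912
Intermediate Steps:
O = 60 (O = 15*4 = 60)
T = -1/951 (T = 1/(60 - 1011) = 1/(-951) = -1/951 ≈ -0.0010515)
h(H) = -119/6 (h(H) = 1/6 - 1*20 = 1/6 - 20 = -119/6)
h(32) + T*(-876) = -119/6 - 1/951*(-876) = -119/6 + 292/317 = -35971/1902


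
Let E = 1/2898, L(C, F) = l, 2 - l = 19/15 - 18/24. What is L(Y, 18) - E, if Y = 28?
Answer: 42977/28980 ≈ 1.4830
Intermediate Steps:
l = 89/60 (l = 2 - (19/15 - 18/24) = 2 - (19*(1/15) - 18*1/24) = 2 - (19/15 - ¾) = 2 - 1*31/60 = 2 - 31/60 = 89/60 ≈ 1.4833)
L(C, F) = 89/60
E = 1/2898 ≈ 0.00034507
L(Y, 18) - E = 89/60 - 1*1/2898 = 89/60 - 1/2898 = 42977/28980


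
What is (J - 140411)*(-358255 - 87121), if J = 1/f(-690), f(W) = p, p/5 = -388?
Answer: 30329809536304/485 ≈ 6.2536e+10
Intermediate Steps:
p = -1940 (p = 5*(-388) = -1940)
f(W) = -1940
J = -1/1940 (J = 1/(-1940) = -1/1940 ≈ -0.00051546)
(J - 140411)*(-358255 - 87121) = (-1/1940 - 140411)*(-358255 - 87121) = -272397341/1940*(-445376) = 30329809536304/485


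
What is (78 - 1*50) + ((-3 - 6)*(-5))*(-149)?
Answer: -6677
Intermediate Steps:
(78 - 1*50) + ((-3 - 6)*(-5))*(-149) = (78 - 50) - 9*(-5)*(-149) = 28 + 45*(-149) = 28 - 6705 = -6677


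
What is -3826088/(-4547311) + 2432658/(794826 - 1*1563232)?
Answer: -4061031753455/1747090528133 ≈ -2.3245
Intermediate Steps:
-3826088/(-4547311) + 2432658/(794826 - 1*1563232) = -3826088*(-1/4547311) + 2432658/(794826 - 1563232) = 3826088/4547311 + 2432658/(-768406) = 3826088/4547311 + 2432658*(-1/768406) = 3826088/4547311 - 1216329/384203 = -4061031753455/1747090528133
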